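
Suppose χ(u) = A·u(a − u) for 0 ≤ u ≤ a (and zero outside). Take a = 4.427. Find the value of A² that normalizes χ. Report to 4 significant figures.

Normalization requires ∫|χ|² du = 1, integrated from 0 to a.
Expanding the polynomial and integrating term by term, with χ = A·u(a − u), the integral evaluates to A²·[a^5/30].
Plugging in a = 4.427 yields A = 0.13283.

A^2 ≈ 0.01764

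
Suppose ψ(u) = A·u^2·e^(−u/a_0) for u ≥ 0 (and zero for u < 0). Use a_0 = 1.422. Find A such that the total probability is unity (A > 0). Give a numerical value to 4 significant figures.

We need A² ∫|f|² du = 1, taking the integral from 0 to ∞.
With ψ = A·u^2·e^(−u/a_0), the integral evaluates to A²·[3·a_0^5/4].
Hence A² = 1/[3·a_0^5/4].
Substituting a_0 = 1.422 gives A² = 0.22932, so A = 0.47887.

A ≈ 0.4789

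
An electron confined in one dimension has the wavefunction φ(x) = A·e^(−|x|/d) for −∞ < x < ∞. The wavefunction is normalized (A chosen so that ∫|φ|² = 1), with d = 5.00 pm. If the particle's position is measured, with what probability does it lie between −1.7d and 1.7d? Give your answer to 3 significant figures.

P = ∫_{−1.7d}^{1.7d} |φ(x)|² dx.
The normalization integral ∫|φ|²dx over the whole domain equals d·A², and A² cancels in the ratio.
By symmetry take twice the x ≥ 0 contribution in numerator and denominator; the 2's cancel. Let u = x/d; then A² and the length scale cancel, so P = ∫_{0}^{1.7} e^(-2·u) du ÷ ∫_{0}^{∞} e^(-2·u) du.
An antiderivative of e^(-2·u) is -e^(-2·u)/2; evaluating from 0 to 1.7 gives 1/2 - e^(-17/5)/2, while the full integral is 1/2.
Evaluating gives P = 0.9666.

P ≈ 0.967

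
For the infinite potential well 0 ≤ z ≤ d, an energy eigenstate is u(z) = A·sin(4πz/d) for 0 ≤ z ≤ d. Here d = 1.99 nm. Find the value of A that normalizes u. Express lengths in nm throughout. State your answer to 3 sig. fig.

Normalization requires ∫|u|² dz = 1, integrated from 0 to d.
Carrying out the integral gives A² · d/2.
Setting this equal to 1 gives A² = 1/(d/2).
With d = 1.99: A² = 1.005 and A = 1.003.

A ≈ 1.00 nm^(-1/2)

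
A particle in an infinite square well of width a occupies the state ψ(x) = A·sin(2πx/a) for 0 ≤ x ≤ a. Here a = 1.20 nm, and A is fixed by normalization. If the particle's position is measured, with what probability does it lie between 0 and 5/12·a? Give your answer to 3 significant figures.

P ≈ 0.486

P = ∫_{0}^{5/12·a} |ψ(x)|² dx.
The normalization integral ∫|ψ|²dx over the whole domain equals a/2·A², and A² cancels in the ratio.
Substituting u = x/a, A² and the length scale cancel in the ratio: P = ∫_{0}^{5/12} sin(2·π·u)^2 du / ∫_{0}^{1} sin(2·π·u)^2 du.
Using ∫ sin(2·π·u)^2 du = u/2 - sin(4·π·u)/(8·π), the numerator is √(3)/(16·π) + 5/24 and the denominator is 1/2.
Taking the ratio, P = √(3)/(8·π) + 5/12.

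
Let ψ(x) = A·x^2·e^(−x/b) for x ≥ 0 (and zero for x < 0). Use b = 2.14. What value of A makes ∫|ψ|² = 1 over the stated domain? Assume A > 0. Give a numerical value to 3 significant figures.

Normalization requires ∫|ψ|² dx = 1, integrated from 0 to ∞.
∫|ψ|² dx = A²·(3·b^5/4).
Setting this equal to 1 gives A² = 1/(3·b^5/4).
Substituting b = 2.14 gives A² = 0.02971, so A = 0.1724.

A ≈ 0.172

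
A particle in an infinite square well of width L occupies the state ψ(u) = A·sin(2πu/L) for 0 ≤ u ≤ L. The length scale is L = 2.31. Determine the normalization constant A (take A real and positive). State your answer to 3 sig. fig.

The normalization condition is ∫|ψ|² du = 1 from 0 to L.
With ∫₀^L sin²(nπu/L) du = L/2, with ψ = A·sin(2πu/L), the integral evaluates to A²·[L/2].
Substituting L = 2.31 gives A² = 0.8658, so A = 0.9305.

A ≈ 0.930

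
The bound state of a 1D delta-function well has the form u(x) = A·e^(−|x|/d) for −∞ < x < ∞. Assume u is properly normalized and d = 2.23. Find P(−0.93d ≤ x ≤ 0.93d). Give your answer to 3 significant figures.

P ≈ 0.844

The probability is P = ∫ |u|² dx over [−0.93d, 0.93d].
The normalization integral ∫|u|²dx over the whole domain equals d·A², and A² cancels in the ratio.
By symmetry take twice the x ≥ 0 contribution in numerator and denominator; the 2's cancel. Let t = x/d; then A² and the length scale cancel, so P = ∫_{0}^{0.93} e^(-2·t) dt ÷ ∫_{0}^{∞} e^(-2·t) dt.
With ∫ e^(-2·t) dt = -e^(-2·t)/2 + C, the region integral is 1/2 - e^(-93/50)/2 and the full one is 1/2.
The result is P = 0.8443.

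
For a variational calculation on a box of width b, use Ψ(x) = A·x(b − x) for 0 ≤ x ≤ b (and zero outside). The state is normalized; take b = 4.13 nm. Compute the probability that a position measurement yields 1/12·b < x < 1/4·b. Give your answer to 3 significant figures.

The probability is P = ∫ |Ψ|² dx over [1/12·b, 1/4·b].
With A² fixed by ∫|Ψ|² = 1, i.e. A² = (b^5/30)^(−1), substitute and integrate.
Let u = x/b; then A² and the length scale cancel, so P = ∫_{1/12}^{1/4} u^2·(1 - u)^2 du ÷ ∫_{0}^{1} u^2·(1 - u)^2 du.
With ∫ u^2·(1 - u)^2 du = u^3·(6·u^2 - 15·u + 10)/30 + C, the region integral is ≈ 0.0032809 and the full one is 1/30.
This works out to P = 0.09843.

P ≈ 0.0984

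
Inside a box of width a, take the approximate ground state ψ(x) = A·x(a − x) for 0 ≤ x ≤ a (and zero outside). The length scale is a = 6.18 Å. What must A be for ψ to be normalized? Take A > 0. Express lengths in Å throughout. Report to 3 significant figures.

Require ∫ |ψ|² dx = 1 over the whole domain.
Expanding the polynomial and integrating term by term, ∫|ψ|² dx = A²·(a^5/30).
Hence A² = 1/[a^5/30].
Substituting a = 6.18 gives A² = 0.003328, so A = 0.05769.

A ≈ 0.0577 Å^(-5/2)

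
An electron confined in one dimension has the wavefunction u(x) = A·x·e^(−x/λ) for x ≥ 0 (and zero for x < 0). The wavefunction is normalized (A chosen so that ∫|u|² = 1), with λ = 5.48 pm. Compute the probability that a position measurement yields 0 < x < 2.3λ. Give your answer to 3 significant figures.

P = ∫_{0}^{2.3λ} |u(x)|² dx.
With A² fixed by ∫|u|² = 1, i.e. A² = (λ^3/4)^(−1), substitute and integrate.
Let t = x/λ; then A² and the length scale cancel, so P = ∫_{0}^{2.3} t^2·e^(-2·t) dt ÷ ∫_{0}^{∞} t^2·e^(-2·t) dt.
Using ∫ t^2·e^(-2·t) dt = -(2·t^2 + 2·t + 1)·e^(-2·t)/4, the numerator is 1/4 - 809·e^(-23/5)/200 and the denominator is 1/4.
Evaluating gives P = 0.8374.

P ≈ 0.837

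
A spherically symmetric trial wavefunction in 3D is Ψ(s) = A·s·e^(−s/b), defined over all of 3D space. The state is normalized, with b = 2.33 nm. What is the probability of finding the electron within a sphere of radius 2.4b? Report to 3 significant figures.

P ≈ 0.524

P = ∫ |Ψ|² 4πs² ds over s ≤ 2.4b.
A² is fixed by ∫₀^∞ 4πs²|Ψ|² ds = 1, i.e. A² = (3·π·b^5)^(−1).
Substituting u = s/b, A², 4π and the length scale all cancel in the ratio: P = ∫_{0}^{2.4} u^4·e^(-2·u) du / ∫_{0}^{∞} u^4·e^(-2·u) du.
With ∫ u^4·e^(-2·u) du = -(u^4/2 + u^3 + 3·u^2/2 + 3·u/2 + 3/4)·e^(-2·u) + C, the region integral is ≈ 0.39281 and the full one is 3/4.
The region integral divided by the full integral gives P = 0.5237.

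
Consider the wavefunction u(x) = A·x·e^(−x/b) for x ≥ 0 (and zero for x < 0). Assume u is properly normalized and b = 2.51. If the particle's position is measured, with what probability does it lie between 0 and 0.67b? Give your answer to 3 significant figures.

|u|² is the probability density, so P = ∫_{0}^{0.67b} |u|² dx.
With A² fixed by ∫|u|² = 1, i.e. A² = (b^3/4)^(−1), substitute and integrate.
Let t = x/b; then A² and the length scale cancel, so P = ∫_{0}^{0.67} t^2·e^(-2·t) dt ÷ ∫_{0}^{∞} t^2·e^(-2·t) dt.
An antiderivative of t^2·e^(-2·t) is -(2·t^2 + 2·t + 1)·e^(-2·t)/4; evaluating from 0 to 0.67 gives ≈ 0.038049, while the full integral is 1/4.
This works out to P = 0.1522.

P ≈ 0.152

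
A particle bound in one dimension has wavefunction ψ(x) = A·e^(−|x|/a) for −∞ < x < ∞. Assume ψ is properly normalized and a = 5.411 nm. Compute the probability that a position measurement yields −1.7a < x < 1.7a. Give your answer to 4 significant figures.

The probability is P = ∫ |ψ|² dx over [−1.7a, 1.7a].
Since A² = 1/(a), this is the region integral divided by the full normalization integral.
Both integrals are even about x = 0, so only the x ≥ 0 halves are needed (the factors of 2 cancel). Let u = x/a; then A² and the length scale cancel, so P = ∫_{0}^{1.7} e^(-2·u) du ÷ ∫_{0}^{∞} e^(-2·u) du.
An antiderivative of e^(-2·u) is -e^(-2·u)/2; evaluating from 0 to 1.7 gives 1/2 - e^(-17/5)/2, while the full integral is 1/2.
The result is P = 0.96663.

P ≈ 0.9666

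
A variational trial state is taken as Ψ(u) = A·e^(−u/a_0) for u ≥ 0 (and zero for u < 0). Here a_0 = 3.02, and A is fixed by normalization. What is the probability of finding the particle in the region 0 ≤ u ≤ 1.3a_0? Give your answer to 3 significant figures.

P = ∫_{0}^{1.3a_0} |Ψ(u)|² du.
With A² fixed by ∫|Ψ|² = 1, i.e. A² = (a_0/2)^(−1), substitute and integrate.
In terms of t = u/a_0 (A² and the length scale cancel between numerator and denominator), P = [∫_{0}^{1.3} e^(-2·t) dt] / [∫_{0}^{∞} e^(-2·t) dt].
With ∫ e^(-2·t) dt = -e^(-2·t)/2 + C, the region integral is 1/2 - e^(-13/5)/2 and the full one is 1/2.
Evaluating gives P = 0.9257.

P ≈ 0.926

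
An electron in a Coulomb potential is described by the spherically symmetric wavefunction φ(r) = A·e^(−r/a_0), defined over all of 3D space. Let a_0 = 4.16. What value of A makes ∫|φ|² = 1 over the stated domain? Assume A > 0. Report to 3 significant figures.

Require ∫ |φ|² 4πr² dr = 1 over the whole domain.
Recall ∫₀^∞ r^m e^(−r/β) dr = m!·β^(m+1), carrying out the integral gives A² · π·a_0^3.
So A² = (π·a_0^3)^(−1).
Plugging in a_0 = 4.16 yields A = 0.06649.

A ≈ 0.0665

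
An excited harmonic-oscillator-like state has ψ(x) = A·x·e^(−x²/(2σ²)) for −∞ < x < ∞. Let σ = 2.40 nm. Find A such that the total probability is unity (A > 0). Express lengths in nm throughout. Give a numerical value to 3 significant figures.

We need A² ∫|f|² dx = 1, taking the integral from −∞ to ∞.
Carrying out the integral gives A² · √(π)·σ^3/2.
Setting this equal to 1 gives A² = 1/(√(π)·σ^3/2).
Substituting σ = 2.40 gives A² = 0.08162, so A = 0.2857.

A ≈ 0.286 nm^(-3/2)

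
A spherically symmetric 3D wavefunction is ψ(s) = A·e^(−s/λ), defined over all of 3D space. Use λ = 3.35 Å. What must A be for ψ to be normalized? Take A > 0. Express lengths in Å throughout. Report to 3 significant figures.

A ≈ 0.0920 Å^(-3/2)

Normalization requires ∫|ψ|² 4πs² ds = 1, integrated from 0 to ∞.
Using ∫₀^∞ sⁿ e^(−αs) ds = n!/αⁿ⁺¹, with ψ = A·e^(−s/λ), the integral evaluates to A²·[π·λ^3].
Hence A² = 1/[π·λ^3].
With λ = 3.35: A² = 0.008467 and A = 0.09201.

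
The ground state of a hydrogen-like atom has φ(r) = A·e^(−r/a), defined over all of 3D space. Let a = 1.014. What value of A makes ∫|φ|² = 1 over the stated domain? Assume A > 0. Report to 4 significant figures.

The normalization condition is ∫|φ|² 4πr² dr = 1 from 0 to ∞.
The angular integral contributes 4π, leaving ∫₀^∞ r²|φ|² dr.
With φ = A·e^(−r/a), the integral evaluates to A²·[π·a^3].
With a = 1.014: A² = 0.30531 and A = 0.55255.

A ≈ 0.5525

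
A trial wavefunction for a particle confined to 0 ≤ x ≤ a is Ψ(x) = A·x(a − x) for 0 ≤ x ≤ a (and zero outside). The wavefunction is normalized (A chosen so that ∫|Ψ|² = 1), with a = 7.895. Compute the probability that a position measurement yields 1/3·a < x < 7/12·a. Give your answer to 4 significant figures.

|Ψ|² is the probability density, so P = ∫_{1/3·a}^{7/12·a} |Ψ|² dx.
The normalization integral ∫|Ψ|²dx over the whole domain equals a^5/30·A², and A² cancels in the ratio.
Let u = x/a; then A² and the length scale cancel, so P = ∫_{1/3}^{7/12} u^2·(1 - u)^2 du ÷ ∫_{0}^{1} u^2·(1 - u)^2 du.
Using ∫ u^2·(1 - u)^2 du = u^3·(6·u^2 - 15·u + 10)/30, the numerator is ≈ 0.0147835 and the denominator is 1/30.
Evaluating gives P = 0.44350.

P ≈ 0.4435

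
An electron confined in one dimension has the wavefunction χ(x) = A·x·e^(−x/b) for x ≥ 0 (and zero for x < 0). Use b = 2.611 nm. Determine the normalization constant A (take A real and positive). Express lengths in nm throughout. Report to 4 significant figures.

Require ∫ |χ|² dx = 1 over the whole domain.
Using ∫₀^∞ xⁿ e^(−αx) dx = n!/αⁿ⁺¹, with χ = A·x·e^(−x/b), the integral evaluates to A²·[b^3/4].
Hence A² = 1/[b^3/4].
Substituting b = 2.611 gives A² = 0.22472, so A = 0.47405.

A ≈ 0.4740 nm^(-3/2)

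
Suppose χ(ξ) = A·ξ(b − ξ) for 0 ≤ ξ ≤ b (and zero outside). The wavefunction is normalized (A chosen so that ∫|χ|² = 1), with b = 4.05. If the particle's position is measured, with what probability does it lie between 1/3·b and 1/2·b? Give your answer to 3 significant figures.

The probability is P = ∫ |χ|² dξ over [1/3·b, 1/2·b].
Since A² = 1/(b^5/30), this is the region integral divided by the full normalization integral.
Let u = ξ/b; then A² and the length scale cancel, so P = ∫_{1/3}^{1/2} u^2·(1 - u)^2 du ÷ ∫_{0}^{1} u^2·(1 - u)^2 du.
With ∫ u^2·(1 - u)^2 du = u^3·(6·u^2 - 15·u + 10)/30 + C, the region integral is 47/4860 and the full one is 1/30.
Taking the ratio, P = 47/162.

P ≈ 0.290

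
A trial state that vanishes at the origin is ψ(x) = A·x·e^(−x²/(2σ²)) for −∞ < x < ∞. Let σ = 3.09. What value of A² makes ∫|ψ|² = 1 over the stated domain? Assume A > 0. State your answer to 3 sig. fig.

A^2 ≈ 0.0382

Normalization requires ∫|ψ|² dx = 1, integrated from −∞ to ∞.
With ψ = A·x·e^(−x²/(2σ²)), the integral evaluates to A²·[√(π)·σ^3/2].
Setting this equal to 1 gives A² = 1/(√(π)·σ^3/2).
Plugging in σ = 3.09 yields A = 0.1956.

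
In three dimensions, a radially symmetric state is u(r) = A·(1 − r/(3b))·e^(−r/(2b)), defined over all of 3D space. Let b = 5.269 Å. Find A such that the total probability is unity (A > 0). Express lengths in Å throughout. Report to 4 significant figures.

A ≈ 0.02857 Å^(-3/2)

Require ∫ |u|² 4πr² dr = 1 over the whole domain.
(Spherical symmetry: dV = 4πr² dr.)
Recall ∫₀^∞ r^m e^(−r/β) dr = m!·β^(m+1), carrying out the integral gives A² · 8·π·b^3/3.
Setting this equal to 1 gives A² = 1/(8·π·b^3/3).
Plugging in b = 5.269 yields A = 0.028566.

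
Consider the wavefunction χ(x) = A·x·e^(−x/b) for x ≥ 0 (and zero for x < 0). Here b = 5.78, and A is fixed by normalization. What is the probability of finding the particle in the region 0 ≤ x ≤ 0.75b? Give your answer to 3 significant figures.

P ≈ 0.191

The probability is P = ∫ |χ|² dx over [0, 0.75b].
Since A² = 1/(b^3/4), this is the region integral divided by the full normalization integral.
Substituting u = x/b, A² and the length scale cancel in the ratio: P = ∫_{0}^{0.75} u^2·e^(-2·u) du / ∫_{0}^{∞} u^2·e^(-2·u) du.
Using ∫ u^2·e^(-2·u) du = -(2·u^2 + 2·u + 1)·e^(-2·u)/4, the numerator is 1/4 - 29·e^(-3/2)/32 and the denominator is 1/4.
This works out to P = 0.1912.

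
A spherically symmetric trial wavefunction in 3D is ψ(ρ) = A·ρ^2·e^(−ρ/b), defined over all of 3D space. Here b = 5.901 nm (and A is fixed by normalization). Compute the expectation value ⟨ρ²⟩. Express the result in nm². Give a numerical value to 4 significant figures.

⟨ρ²⟩ = ∫ ρ^2 |ψ|² 4πρ² dρ over the full domain.
With ∫₀^∞ ρ^8 e^(−αρ) dρ = 8!/α^9, the ratio of the moment integral to the normalization integral gives ⟨ρ²⟩ = 14·b^2.
Putting b = 5.901 gives 487.51.

⟨ρ^2⟩ ≈ 487.5 nm^2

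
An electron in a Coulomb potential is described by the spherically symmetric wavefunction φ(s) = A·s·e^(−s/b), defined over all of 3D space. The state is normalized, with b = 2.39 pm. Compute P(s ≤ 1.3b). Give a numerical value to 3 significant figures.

P = ∫ |φ|² 4πs² ds over s ≤ 1.3b.
A² is fixed by ∫₀^∞ 4πs²|φ|² ds = 1, i.e. A² = (3·π·b^5)^(−1).
Let u = s/b; then A², 4π and the length scale all cancel, so P = ∫_{0}^{1.3} u^4·e^(-2·u) du ÷ ∫_{0}^{∞} u^4·e^(-2·u) du.
An antiderivative of u^4·e^(-2·u) is -(u^4/2 + u^3 + 3·u^2/2 + 3·u/2 + 3/4)·e^(-2·u); evaluating from 0 to 1.3 gives ≈ 0.091932, while the full integral is 3/4.
Taking the ratio yields P = 0.1226.

P ≈ 0.123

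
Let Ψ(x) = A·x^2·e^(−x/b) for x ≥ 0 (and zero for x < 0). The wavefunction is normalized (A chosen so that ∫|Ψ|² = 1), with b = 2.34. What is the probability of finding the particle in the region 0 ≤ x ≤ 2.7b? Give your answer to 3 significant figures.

The probability is P = ∫ |Ψ|² dx over [0, 2.7b].
With A² fixed by ∫|Ψ|² = 1, i.e. A² = (3·b^5/4)^(−1), substitute and integrate.
In terms of u = x/b (A² and the length scale cancel between numerator and denominator), P = [∫_{0}^{2.7} u^4·e^(-2·u) du] / [∫_{0}^{∞} u^4·e^(-2·u) du].
With ∫ u^4·e^(-2·u) du = -(u^4/2 + u^3 + 3·u^2/2 + 3·u/2 + 3/4)·e^(-2·u) + C, the region integral is ≈ 0.47002 and the full one is 3/4.
Taking the ratio, P = 0.6267.

P ≈ 0.627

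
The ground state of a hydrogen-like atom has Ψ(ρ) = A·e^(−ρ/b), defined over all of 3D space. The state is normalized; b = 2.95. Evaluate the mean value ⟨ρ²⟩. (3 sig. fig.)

⟨ρ^2⟩ ≈ 26.1

By definition ⟨ρ²⟩ = ∫ ρ^2 |Ψ(ρ)|² 4πρ² dρ.
Evaluating both integrals, ⟨ρ²⟩ = 3·b^2.
Putting b = 2.95 gives 26.11.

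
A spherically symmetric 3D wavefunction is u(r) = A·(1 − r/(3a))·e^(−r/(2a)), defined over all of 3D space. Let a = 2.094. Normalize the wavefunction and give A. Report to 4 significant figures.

A ≈ 0.1140

We need A² ∫|f|² 4πr² dr = 1, taking the integral from 0 to ∞.
In 3D with spherical symmetry the volume element is 4πr² dr.
Carrying out the integral gives A² · 8·π·a^3/3.
Setting this equal to 1 gives A² = 1/(8·π·a^3/3).
With a = 2.094: A² = 0.013000 and A = 0.11402.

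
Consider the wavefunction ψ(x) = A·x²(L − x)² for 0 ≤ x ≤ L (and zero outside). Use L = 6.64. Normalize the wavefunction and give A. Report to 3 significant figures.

Normalization requires ∫|ψ|² dx = 1, integrated from 0 to L.
Expanding the polynomial and integrating term by term, carrying out the integral gives A² · L^9/630.
Plugging in L = 6.64 yields A = 0.005011.

A ≈ 0.00501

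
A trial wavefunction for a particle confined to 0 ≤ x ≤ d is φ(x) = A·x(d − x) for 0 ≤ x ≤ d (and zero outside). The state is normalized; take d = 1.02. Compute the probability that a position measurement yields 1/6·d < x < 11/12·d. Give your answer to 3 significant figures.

P ≈ 0.959

P = ∫_{1/6·d}^{11/12·d} |φ(x)|² dx.
The normalization integral ∫|φ|²dx over the whole domain equals d^5/30·A², and A² cancels in the ratio.
In terms of u = x/d (A² and the length scale cancel between numerator and denominator), P = [∫_{1/6}^{11/12} u^2·(1 - u)^2 du] / [∫_{0}^{1} u^2·(1 - u)^2 du].
Using ∫ u^2·(1 - u)^2 du = u^3·(6·u^2 - 15·u + 10)/30, the numerator is ≈ 0.031981 and the denominator is 1/30.
This works out to P = 4421/4608.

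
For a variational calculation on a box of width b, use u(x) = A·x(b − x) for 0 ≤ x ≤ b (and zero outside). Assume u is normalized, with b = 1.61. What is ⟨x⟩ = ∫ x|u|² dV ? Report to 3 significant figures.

⟨x⟩ ≈ 0.805

By definition ⟨x⟩ = ∫ x |u(x)|² dx.
Evaluating both integrals, ⟨x⟩ = b/2.
With b = 1.61, ⟨x⟩ = 0.8050.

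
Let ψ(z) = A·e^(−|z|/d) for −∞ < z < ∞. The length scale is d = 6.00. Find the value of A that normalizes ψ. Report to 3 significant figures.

A ≈ 0.408

The normalization condition is ∫|ψ|² dz = 1 from −∞ to ∞.
Carrying out the integral gives A² · d.
So A² = (d)^(−1).
With d = 6.00: A² = 0.1667 and A = 0.4082.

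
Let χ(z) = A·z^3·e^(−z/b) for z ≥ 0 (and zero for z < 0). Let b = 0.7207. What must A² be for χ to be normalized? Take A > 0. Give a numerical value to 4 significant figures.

We need A² ∫|f|² dz = 1, taking the integral from 0 to ∞.
With ∫₀^∞ z^6 e^(−αz) dz = 6!/α^7, ∫|χ|² dz = A²·(45·b^7/8).
With b = 0.7207: A² = 1.7603 and A = 1.3268.

A^2 ≈ 1.760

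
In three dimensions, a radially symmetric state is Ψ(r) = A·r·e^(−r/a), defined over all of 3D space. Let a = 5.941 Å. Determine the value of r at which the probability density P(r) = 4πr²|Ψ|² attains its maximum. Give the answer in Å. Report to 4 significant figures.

r ≈ 11.88 Å

The maximum of P(r) = 4πr²|Ψ|² occurs where its derivative vanishes.
Solving yields r = 2·a.
With a = 5.941, the most probable radial distance is 11.882 Å.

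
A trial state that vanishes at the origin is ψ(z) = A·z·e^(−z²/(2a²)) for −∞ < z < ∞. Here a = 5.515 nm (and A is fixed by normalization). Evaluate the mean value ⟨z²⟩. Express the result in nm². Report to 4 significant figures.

⟨z^2⟩ ≈ 45.62 nm^2

By definition ⟨z²⟩ = ∫ z^2 |ψ(z)|² dz.
The ratio of the moment integral to the normalization integral gives ⟨z²⟩ = 3·a^2/2.
Putting a = 5.515 gives 45.623.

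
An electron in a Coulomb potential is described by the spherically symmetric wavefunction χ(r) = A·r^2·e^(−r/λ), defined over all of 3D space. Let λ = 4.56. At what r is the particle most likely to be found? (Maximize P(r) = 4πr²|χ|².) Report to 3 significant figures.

r ≈ 13.7

Set d/dr [P(r) = 4πr²|χ|²] = 0 and solve for r > 0.
This gives r = 3·λ.
With λ = 4.56, the most probable radial distance is 13.68.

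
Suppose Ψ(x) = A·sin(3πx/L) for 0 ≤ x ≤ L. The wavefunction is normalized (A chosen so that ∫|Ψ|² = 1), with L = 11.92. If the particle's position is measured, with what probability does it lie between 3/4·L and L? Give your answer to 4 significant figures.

P ≈ 0.3031

P = ∫_{3/4·L}^{L} |Ψ(x)|² dx.
With A² fixed by ∫|Ψ|² = 1, i.e. A² = (L/2)^(−1), substitute and integrate.
Let u = x/L; then A² and the length scale cancel, so P = ∫_{3/4}^{1} sin(3·π·u)^2 du ÷ ∫_{0}^{1} sin(3·π·u)^2 du.
With ∫ sin(3·π·u)^2 du = u/2 - sin(6·π·u)/(12·π) + C, the region integral is 1/(12·π) + 1/8 and the full one is 1/2.
Taking the ratio, P = (2 + 3·π)/(12·π).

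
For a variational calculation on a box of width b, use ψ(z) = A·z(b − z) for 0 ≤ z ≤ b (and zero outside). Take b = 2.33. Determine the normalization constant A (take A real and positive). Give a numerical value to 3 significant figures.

We need A² ∫|f|² dz = 1, taking the integral from 0 to b.
Expanding the polynomial and integrating term by term, ∫|ψ|² dz = A²·(b^5/30).
So A² = (b^5/30)^(−1).
Plugging in b = 2.33 yields A = 0.6610.

A ≈ 0.661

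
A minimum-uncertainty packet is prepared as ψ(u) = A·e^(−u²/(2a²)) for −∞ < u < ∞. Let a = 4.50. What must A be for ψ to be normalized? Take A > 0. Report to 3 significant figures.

A ≈ 0.354

We need A² ∫|f|² du = 1, taking the integral from −∞ to ∞.
Differentiating ∫e^(−αu²) du = √(π/α) under α to get the higher moments, the integral (without the A² prefactor) comes out to √(π)·a.
Hence A² = 1/[√(π)·a].
Plugging in a = 4.50 yields A = 0.3541.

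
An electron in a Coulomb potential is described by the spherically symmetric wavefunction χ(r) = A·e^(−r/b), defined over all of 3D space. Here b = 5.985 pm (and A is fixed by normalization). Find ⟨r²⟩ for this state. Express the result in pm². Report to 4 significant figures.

⟨r^2⟩ ≈ 107.5 pm^2

The expectation value is the |χ|²-weighted average of r^2: ∫ r^2|χ|² 4πr² dr.
Using ∫₀^∞ rⁿ e^(−αr) dr = n!/αⁿ⁺¹, the ratio of the moment integral to the normalization integral gives ⟨r²⟩ = 3·b^2.
Putting b = 5.985 gives 107.46.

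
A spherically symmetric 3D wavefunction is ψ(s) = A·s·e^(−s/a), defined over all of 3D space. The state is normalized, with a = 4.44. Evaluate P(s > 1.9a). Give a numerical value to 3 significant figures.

P = ∫ |ψ|² 4πs² ds over s > 1.9a.
The full normalization integral is A²·[3·π·a^5] = 1, fixing A².
Let u = s/a; then A², 4π and the length scale all cancel, so P = ∫_{1.9}^{∞} u^4·e^(-2·u) du ÷ ∫_{0}^{∞} u^4·e^(-2·u) du.
Using ∫ u^4·e^(-2·u) du = -(u^4/2 + u^3 + 3·u^2/2 + 3·u/2 + 3/4)·e^(-2·u), the numerator is ≈ 0.50088 and the denominator is 3/4.
This evaluates to P = 0.6678.

P ≈ 0.668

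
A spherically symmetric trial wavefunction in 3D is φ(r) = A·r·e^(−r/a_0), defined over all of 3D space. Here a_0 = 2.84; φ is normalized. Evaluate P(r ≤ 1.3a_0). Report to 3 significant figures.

P ≈ 0.123

Integrate the radial probability density 4πr²|φ|² over r ≤ 1.3a_0.
The full normalization integral is A²·[3·π·a_0^5] = 1, fixing A².
Substituting u = r/a_0, A², 4π and the length scale all cancel in the ratio: P = ∫_{0}^{1.3} u^4·e^(-2·u) du / ∫_{0}^{∞} u^4·e^(-2·u) du.
With ∫ u^4·e^(-2·u) du = -(u^4/2 + u^3 + 3·u^2/2 + 3·u/2 + 3/4)·e^(-2·u) + C, the region integral is ≈ 0.091932 and the full one is 3/4.
This evaluates to P = 0.1226.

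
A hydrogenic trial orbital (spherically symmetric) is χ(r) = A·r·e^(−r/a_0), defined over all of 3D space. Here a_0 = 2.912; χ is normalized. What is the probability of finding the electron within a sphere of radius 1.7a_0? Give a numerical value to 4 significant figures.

P = ∫ |χ|² 4πr² dr over r ≤ 1.7a_0.
Normalization gives A² = 1/(3·π·a_0^5).
Substituting u = r/a_0, A², 4π and the length scale all cancel in the ratio: P = ∫_{0}^{1.7} u^4·e^(-2·u) du / ∫_{0}^{∞} u^4·e^(-2·u) du.
Using ∫ u^4·e^(-2·u) du = -(u^4/2 + u^3 + 3·u^2/2 + 3·u/2 + 3/4)·e^(-2·u), the numerator is ≈ 0.191864 and the denominator is 3/4.
The region integral divided by the full integral gives P = 0.25582.

P ≈ 0.2558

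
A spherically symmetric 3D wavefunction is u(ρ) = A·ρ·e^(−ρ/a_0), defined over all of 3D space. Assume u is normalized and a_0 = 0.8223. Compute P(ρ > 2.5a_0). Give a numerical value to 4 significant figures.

Integrate the radial probability density 4πρ²|u|² over ρ > 2.5a_0.
A² is fixed by ∫₀^∞ 4πρ²|u|² dρ = 1, i.e. A² = (3·π·a_0^5)^(−1).
Let t = ρ/a_0; then A², 4π and the length scale all cancel, so P = ∫_{2.5}^{∞} t^4·e^(-2·t) dt ÷ ∫_{0}^{∞} t^4·e^(-2·t) dt.
With ∫ t^4·e^(-2·t) dt = -(t^4/2 + t^3 + 3·t^2/2 + 3·t/2 + 3/4)·e^(-2·t) + C, the region integral is 1569·e^(-5)/32 and the full one is 3/4.
Taking the ratio yields P = 0.44049.

P ≈ 0.4405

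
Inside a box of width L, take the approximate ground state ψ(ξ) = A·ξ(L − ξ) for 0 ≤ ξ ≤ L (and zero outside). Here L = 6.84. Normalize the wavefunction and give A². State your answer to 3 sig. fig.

We need A² ∫|f|² dξ = 1, taking the integral from 0 to L.
∫|ψ|² dξ = A²·(L^5/30).
With L = 6.84: A² = 0.002004 and A = 0.04476.

A^2 ≈ 0.00200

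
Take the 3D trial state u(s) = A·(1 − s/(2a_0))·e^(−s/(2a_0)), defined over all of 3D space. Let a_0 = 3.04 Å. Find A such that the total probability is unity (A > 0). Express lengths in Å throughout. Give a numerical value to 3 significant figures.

Require ∫ |u|² 4πs² ds = 1 over the whole domain.
(Spherical symmetry: dV = 4πs² ds.)
Using ∫₀^∞ sⁿ e^(−αs) ds = n!/αⁿ⁺¹, ∫|u|² 4πs² ds = A²·(8·π·a_0^3).
Hence A² = 1/[8·π·a_0^3].
With a_0 = 3.04: A² = 0.001416 and A = 0.03763.

A ≈ 0.0376 Å^(-3/2)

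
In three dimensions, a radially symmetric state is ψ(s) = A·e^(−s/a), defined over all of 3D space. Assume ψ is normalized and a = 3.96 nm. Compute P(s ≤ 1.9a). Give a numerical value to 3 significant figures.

P ≈ 0.731

P = ∫ |ψ|² 4πs² ds over s ≤ 1.9a.
The full normalization integral is A²·[π·a^3] = 1, fixing A².
In terms of u = s/a (A², 4π and the length scale all cancel between numerator and denominator), P = [∫_{0}^{1.9} u^2·e^(-2·u) du] / [∫_{0}^{∞} u^2·e^(-2·u) du].
With ∫ u^2·e^(-2·u) du = -(2·u^2 + 2·u + 1)·e^(-2·u)/4 + C, the region integral is 1/4 - 601·e^(-19/5)/200 and the full one is 1/4.
This evaluates to P = 0.7311.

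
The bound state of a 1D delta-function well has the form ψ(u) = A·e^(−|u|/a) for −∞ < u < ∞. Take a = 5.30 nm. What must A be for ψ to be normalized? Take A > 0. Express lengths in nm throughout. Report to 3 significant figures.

The normalization condition is ∫|ψ|² du = 1 from −∞ to ∞.
Using ∫₀^∞ uⁿ e^(−αu) du = n!/αⁿ⁺¹, with ψ = A·e^(−|u|/a), the integral evaluates to A²·[a].
Hence A² = 1/[a].
With a = 5.30: A² = 0.1887 and A = 0.4344.

A ≈ 0.434 nm^(-1/2)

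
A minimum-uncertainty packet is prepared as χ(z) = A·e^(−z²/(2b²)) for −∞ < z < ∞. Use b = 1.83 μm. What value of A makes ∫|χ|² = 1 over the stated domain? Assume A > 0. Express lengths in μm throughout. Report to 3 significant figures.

The normalization condition is ∫|χ|² dz = 1 from −∞ to ∞.
∫|χ|² dz = A²·(√(π)·b).
Hence A² = 1/[√(π)·b].
Substituting b = 1.83 gives A² = 0.3083, so A = 0.5552.

A ≈ 0.555 μm^(-1/2)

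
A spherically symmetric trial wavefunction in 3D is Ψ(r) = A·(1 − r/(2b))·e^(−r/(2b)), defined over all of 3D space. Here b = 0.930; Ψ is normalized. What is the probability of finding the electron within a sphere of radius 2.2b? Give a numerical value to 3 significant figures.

P ≈ 0.0528

With dV = 4πr²dr, the probability is ∫|Ψ|² dV over r ≤ 2.2b.
A² is fixed by ∫₀^∞ 4πr²|Ψ|² dr = 1, i.e. A² = (8·π·b^3)^(−1).
Let u = r/b; then A², 4π and the length scale all cancel, so P = ∫_{0}^{2.2} u^2·(1 - u/2)^2·e^(-u) du ÷ ∫_{0}^{∞} u^2·(1 - u/2)^2·e^(-u) du.
An antiderivative of u^2·(1 - u/2)^2·e^(-u) is -(u^4/4 + u^2 + 2·u + 2)·e^(-u); evaluating from 0 to 2.2 gives ≈ 0.10566, while the full integral is 2.
The region integral divided by the full integral gives P = 0.05283.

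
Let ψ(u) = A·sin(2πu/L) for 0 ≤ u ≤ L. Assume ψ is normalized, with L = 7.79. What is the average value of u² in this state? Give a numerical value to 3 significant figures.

⟨u^2⟩ ≈ 19.5

By definition ⟨u²⟩ = ∫ u^2 |ψ(u)|² du.
Using sin²θ = (1 − cos 2θ)/2, the ratio of the moment integral to the normalization integral gives ⟨u²⟩ = -L^2/(8·π^2) + L^2/3.
Putting L = 7.79 gives 19.46.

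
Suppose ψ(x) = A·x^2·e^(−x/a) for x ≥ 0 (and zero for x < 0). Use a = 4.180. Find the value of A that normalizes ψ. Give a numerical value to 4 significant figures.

A ≈ 0.03232

The normalization condition is ∫|ψ|² dx = 1 from 0 to ∞.
The integral (without the A² prefactor) comes out to 3·a^5/4.
Hence A² = 1/[3·a^5/4].
Plugging in a = 4.180 yields A = 0.032324.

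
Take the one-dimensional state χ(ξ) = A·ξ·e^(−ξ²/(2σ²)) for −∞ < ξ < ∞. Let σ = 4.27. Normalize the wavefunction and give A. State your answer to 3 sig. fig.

A ≈ 0.120

We need A² ∫|f|² dξ = 1, taking the integral from −∞ to ∞.
With ∫_{−∞}^{∞} ξ^(2m) e^(−αξ²) dξ = (2m−1)!!·√π / (2^m α^(m+1/2)), carrying out the integral gives A² · √(π)·σ^3/2.
So A² = (√(π)·σ^3/2)^(−1).
Plugging in σ = 4.27 yields A = 0.1204.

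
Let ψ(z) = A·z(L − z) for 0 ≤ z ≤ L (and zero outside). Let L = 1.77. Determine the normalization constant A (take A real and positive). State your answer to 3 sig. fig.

A ≈ 1.31

Require ∫ |ψ|² dz = 1 over the whole domain.
Expanding the polynomial and integrating term by term, carrying out the integral gives A² · L^5/30.
Hence A² = 1/[L^5/30].
With L = 1.77: A² = 1.727 and A = 1.314.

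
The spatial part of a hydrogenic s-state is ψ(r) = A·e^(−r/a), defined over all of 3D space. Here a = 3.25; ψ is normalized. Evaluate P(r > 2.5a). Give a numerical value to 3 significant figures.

With dV = 4πr²dr, the probability is ∫|ψ|² dV over r > 2.5a.
The full normalization integral is A²·[π·a^3] = 1, fixing A².
Substituting u = r/a, A², 4π and the length scale all cancel in the ratio: P = ∫_{2.5}^{∞} u^2·e^(-2·u) du / ∫_{0}^{∞} u^2·e^(-2·u) du.
With ∫ u^2·e^(-2·u) du = -(2·u^2 + 2·u + 1)·e^(-2·u)/4 + C, the region integral is 37·e^(-5)/8 and the full one is 1/4.
Taking the ratio yields P = 0.1247.

P ≈ 0.125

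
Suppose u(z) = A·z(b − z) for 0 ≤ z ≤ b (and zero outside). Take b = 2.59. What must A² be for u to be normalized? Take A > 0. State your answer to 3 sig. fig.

A^2 ≈ 0.257

Normalization requires ∫|u|² dz = 1, integrated from 0 to b.
The integral (without the A² prefactor) comes out to b^5/30.
Hence A² = 1/[b^5/30].
Plugging in b = 2.59 yields A = 0.5074.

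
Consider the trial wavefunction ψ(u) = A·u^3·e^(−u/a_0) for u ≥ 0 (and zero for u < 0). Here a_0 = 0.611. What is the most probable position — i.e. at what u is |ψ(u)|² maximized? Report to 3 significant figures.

Set d/du [|ψ(u)|²] = 0 and solve for u > 0.
Solving yields u = 3·a_0.
With a_0 = 0.611, the most probable position is 1.833.

u ≈ 1.83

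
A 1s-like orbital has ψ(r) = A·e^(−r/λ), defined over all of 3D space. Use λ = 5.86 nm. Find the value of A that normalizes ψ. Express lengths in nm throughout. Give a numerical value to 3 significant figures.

A ≈ 0.0398 nm^(-3/2)

We need A² ∫|f|² 4πr² dr = 1, taking the integral from 0 to ∞.
In 3D with spherical symmetry the volume element is 4πr² dr.
With ∫₀^∞ r^2 e^(−αr) dr = 2!/α^3, ∫|ψ|² 4πr² dr = A²·(π·λ^3).
So A² = (π·λ^3)^(−1).
Plugging in λ = 5.86 yields A = 0.03977.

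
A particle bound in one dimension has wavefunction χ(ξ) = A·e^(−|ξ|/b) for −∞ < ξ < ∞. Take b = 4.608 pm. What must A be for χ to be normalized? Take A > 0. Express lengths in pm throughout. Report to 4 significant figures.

A ≈ 0.4658 pm^(-1/2)

The normalization condition is ∫|χ|² dξ = 1 from −∞ to ∞.
Using ∫₀^∞ ξⁿ e^(−αξ) dξ = n!/αⁿ⁺¹, carrying out the integral gives A² · b.
So A² = (b)^(−1).
Substituting b = 4.608 gives A² = 0.21701, so A = 0.46585.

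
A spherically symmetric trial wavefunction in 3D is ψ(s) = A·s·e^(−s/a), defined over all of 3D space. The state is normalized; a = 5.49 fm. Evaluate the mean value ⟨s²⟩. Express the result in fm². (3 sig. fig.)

⟨s²⟩ = ∫ s^2 |ψ|² 4πs² ds over the full domain.
With ∫₀^∞ s^6 e^(−αs) ds = 6!/α^7, evaluating both integrals, ⟨s²⟩ = 15·a^2/2.
With a = 5.49, ⟨s^2⟩ = 226.1.

⟨s^2⟩ ≈ 226 fm^2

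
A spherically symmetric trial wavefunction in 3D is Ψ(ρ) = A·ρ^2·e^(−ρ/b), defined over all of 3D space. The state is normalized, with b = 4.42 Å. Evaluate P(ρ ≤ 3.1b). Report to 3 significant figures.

P ≈ 0.426

Integrate the radial probability density 4πρ²|Ψ|² over ρ ≤ 3.1b.
A² is fixed by ∫₀^∞ 4πρ²|Ψ|² dρ = 1, i.e. A² = (45·π·b^7/2)^(−1).
Substituting u = ρ/b, A², 4π and the length scale all cancel in the ratio: P = ∫_{0}^{3.1} u^6·e^(-2·u) du / ∫_{0}^{∞} u^6·e^(-2·u) du.
With ∫ u^6·e^(-2·u) du = -(4·u^6 + 12·u^5 + 30·u^4 + 60·u^3 + 90·u^2 + 90·u + 45)·e^(-2·u)/8 + C, the region integral is ≈ 2.3951 and the full one is 45/8.
The region integral divided by the full integral gives P = 0.4258.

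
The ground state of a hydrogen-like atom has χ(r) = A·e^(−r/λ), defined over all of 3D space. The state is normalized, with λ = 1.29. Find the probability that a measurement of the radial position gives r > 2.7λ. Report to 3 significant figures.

P ≈ 0.0948

With dV = 4πr²dr, the probability is ∫|χ|² dV over r > 2.7λ.
Normalization gives A² = 1/(π·λ^3).
In terms of u = r/λ (A², 4π and the length scale all cancel between numerator and denominator), P = [∫_{2.7}^{∞} u^2·e^(-2·u) du] / [∫_{0}^{∞} u^2·e^(-2·u) du].
With ∫ u^2·e^(-2·u) du = -(2·u^2 + 2·u + 1)·e^(-2·u)/4 + C, the region integral is 1049·e^(-27/5)/200 and the full one is 1/4.
The region integral divided by the full integral gives P = 0.09476.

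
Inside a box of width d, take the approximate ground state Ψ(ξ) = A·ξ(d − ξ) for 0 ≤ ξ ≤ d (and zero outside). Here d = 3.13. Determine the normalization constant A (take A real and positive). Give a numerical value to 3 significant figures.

Normalization requires ∫|Ψ|² dξ = 1, integrated from 0 to d.
Expanding the polynomial and integrating term by term, ∫|Ψ|² dξ = A²·(d^5/30).
Plugging in d = 3.13 yields A = 0.3160.

A ≈ 0.316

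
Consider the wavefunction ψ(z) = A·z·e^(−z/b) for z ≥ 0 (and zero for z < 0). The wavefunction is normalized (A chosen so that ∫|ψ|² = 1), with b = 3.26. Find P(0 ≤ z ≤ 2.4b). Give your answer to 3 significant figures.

|ψ|² is the probability density, so P = ∫_{0}^{2.4b} |ψ|² dz.
Since A² = 1/(b^3/4), this is the region integral divided by the full normalization integral.
Let u = z/b; then A² and the length scale cancel, so P = ∫_{0}^{2.4} u^2·e^(-2·u) du ÷ ∫_{0}^{∞} u^2·e^(-2·u) du.
An antiderivative of u^2·e^(-2·u) is -(2·u^2 + 2·u + 1)·e^(-2·u)/4; evaluating from 0 to 2.4 gives 1/4 - 433·e^(-24/5)/100, while the full integral is 1/4.
The result is P = 0.8575.

P ≈ 0.857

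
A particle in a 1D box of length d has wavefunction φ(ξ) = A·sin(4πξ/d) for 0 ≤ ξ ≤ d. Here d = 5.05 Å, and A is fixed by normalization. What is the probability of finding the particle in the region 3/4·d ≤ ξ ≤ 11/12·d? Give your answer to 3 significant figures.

P ≈ 0.201

|φ|² is the probability density, so P = ∫_{3/4·d}^{11/12·d} |φ|² dξ.
Since A² = 1/(d/2), this is the region integral divided by the full normalization integral.
Let u = ξ/d; then A² and the length scale cancel, so P = ∫_{3/4}^{11/12} sin(4·π·u)^2 du ÷ ∫_{0}^{1} sin(4·π·u)^2 du.
An antiderivative of sin(4·π·u)^2 is u/2 - sin(4·π·u)·cos(4·π·u)/(8·π); evaluating from 3/4 to 11/12 gives √(3)/(32·π) + 1/12, while the full integral is 1/2.
Taking the ratio, P = (√(3)/16 + π/6)/π.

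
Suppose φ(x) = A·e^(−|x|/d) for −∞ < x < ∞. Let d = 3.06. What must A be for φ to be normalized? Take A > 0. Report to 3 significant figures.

A ≈ 0.572

The normalization condition is ∫|φ|² dx = 1 from −∞ to ∞.
Using ∫₀^∞ xⁿ e^(−αx) dx = n!/αⁿ⁺¹, carrying out the integral gives A² · d.
Plugging in d = 3.06 yields A = 0.5717.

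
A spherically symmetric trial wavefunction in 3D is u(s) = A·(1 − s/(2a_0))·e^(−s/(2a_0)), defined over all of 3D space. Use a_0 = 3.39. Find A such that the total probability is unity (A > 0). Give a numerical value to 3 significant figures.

A ≈ 0.0320

Normalization requires ∫|u|² 4πs² ds = 1, integrated from 0 to ∞.
The angular integral contributes 4π, leaving ∫₀^∞ s²|u|² ds.
∫|u|² 4πs² ds = A²·(8·π·a_0^3).
Hence A² = 1/[8·π·a_0^3].
Plugging in a_0 = 3.39 yields A = 0.03196.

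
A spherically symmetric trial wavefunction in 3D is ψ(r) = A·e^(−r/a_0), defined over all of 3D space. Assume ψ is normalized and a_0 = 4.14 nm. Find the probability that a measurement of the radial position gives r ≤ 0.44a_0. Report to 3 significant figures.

Integrate the radial probability density 4πr²|ψ|² over r ≤ 0.44a_0.
Normalization gives A² = 1/(π·a_0^3).
Substituting u = r/a_0, A², 4π and the length scale all cancel in the ratio: P = ∫_{0}^{0.44} u^2·e^(-2·u) du / ∫_{0}^{∞} u^2·e^(-2·u) du.
Using ∫ u^2·e^(-2·u) du = -(2·u^2 + 2·u + 1)·e^(-2·u)/4, the numerator is 1/4 - 1417·e^(-22/25)/2500 and the denominator is 1/4.
This evaluates to P = 0.05960.

P ≈ 0.0596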